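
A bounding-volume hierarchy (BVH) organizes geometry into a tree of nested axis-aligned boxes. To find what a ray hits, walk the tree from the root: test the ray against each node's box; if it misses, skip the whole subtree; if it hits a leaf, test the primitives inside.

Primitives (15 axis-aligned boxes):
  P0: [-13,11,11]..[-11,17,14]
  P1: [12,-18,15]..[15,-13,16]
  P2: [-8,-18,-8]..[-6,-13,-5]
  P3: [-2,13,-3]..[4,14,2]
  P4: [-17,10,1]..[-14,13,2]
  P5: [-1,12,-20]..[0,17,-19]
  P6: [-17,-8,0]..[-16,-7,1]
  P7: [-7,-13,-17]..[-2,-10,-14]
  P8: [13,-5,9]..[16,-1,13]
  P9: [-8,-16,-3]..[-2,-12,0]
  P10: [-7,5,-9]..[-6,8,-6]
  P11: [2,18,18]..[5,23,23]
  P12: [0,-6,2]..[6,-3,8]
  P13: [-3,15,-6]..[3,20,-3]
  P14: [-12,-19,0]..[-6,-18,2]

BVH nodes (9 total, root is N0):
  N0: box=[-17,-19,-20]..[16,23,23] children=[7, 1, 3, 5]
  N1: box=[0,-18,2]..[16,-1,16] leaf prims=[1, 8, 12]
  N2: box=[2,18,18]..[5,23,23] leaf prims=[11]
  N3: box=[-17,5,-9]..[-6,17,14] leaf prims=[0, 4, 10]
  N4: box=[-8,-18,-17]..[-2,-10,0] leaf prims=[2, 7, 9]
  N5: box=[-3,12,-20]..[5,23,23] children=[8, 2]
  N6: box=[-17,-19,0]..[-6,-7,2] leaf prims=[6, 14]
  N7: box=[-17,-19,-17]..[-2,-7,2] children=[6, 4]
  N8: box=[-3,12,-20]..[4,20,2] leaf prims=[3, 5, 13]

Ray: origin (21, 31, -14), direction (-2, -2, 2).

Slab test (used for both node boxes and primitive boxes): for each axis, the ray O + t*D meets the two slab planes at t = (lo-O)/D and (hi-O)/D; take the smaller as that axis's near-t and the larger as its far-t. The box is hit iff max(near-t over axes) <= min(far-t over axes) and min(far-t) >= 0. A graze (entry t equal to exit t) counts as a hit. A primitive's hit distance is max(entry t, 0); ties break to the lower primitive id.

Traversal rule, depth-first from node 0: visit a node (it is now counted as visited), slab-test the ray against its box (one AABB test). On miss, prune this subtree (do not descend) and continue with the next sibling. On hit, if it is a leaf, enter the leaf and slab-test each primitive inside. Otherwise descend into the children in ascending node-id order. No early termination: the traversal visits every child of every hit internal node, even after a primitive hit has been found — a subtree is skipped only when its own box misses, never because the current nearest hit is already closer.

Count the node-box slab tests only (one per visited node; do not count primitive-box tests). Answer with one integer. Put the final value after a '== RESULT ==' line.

Trace the traversal:
N0 x:[5/2,19] y:[4,25] z:[-3,37/2] -> hit [4,37/2], descend [1, 3, 5, 7]
  N1 x:[5/2,21/2] y:[16,49/2] z:[8,15] -> miss, prune
  N3 x:[27/2,19] y:[7,13] z:[5/2,14] -> miss, prune
  N5 x:[8,12] y:[4,19/2] z:[-3,37/2] -> hit [8,19/2], descend [2, 8]
    N2 x:[8,19/2] y:[4,13/2] z:[16,37/2] -> miss, prune
    N8 x:[17/2,12] y:[11/2,19/2] z:[-3,8] -> miss, prune
  N7 x:[23/2,19] y:[19,25] z:[-3/2,8] -> miss, prune

Summary -> nodes [0, 1, 3, 5, 2, 8, 7]; box-tests=7; leaf-entries=0; first=miss

== RESULT ==
7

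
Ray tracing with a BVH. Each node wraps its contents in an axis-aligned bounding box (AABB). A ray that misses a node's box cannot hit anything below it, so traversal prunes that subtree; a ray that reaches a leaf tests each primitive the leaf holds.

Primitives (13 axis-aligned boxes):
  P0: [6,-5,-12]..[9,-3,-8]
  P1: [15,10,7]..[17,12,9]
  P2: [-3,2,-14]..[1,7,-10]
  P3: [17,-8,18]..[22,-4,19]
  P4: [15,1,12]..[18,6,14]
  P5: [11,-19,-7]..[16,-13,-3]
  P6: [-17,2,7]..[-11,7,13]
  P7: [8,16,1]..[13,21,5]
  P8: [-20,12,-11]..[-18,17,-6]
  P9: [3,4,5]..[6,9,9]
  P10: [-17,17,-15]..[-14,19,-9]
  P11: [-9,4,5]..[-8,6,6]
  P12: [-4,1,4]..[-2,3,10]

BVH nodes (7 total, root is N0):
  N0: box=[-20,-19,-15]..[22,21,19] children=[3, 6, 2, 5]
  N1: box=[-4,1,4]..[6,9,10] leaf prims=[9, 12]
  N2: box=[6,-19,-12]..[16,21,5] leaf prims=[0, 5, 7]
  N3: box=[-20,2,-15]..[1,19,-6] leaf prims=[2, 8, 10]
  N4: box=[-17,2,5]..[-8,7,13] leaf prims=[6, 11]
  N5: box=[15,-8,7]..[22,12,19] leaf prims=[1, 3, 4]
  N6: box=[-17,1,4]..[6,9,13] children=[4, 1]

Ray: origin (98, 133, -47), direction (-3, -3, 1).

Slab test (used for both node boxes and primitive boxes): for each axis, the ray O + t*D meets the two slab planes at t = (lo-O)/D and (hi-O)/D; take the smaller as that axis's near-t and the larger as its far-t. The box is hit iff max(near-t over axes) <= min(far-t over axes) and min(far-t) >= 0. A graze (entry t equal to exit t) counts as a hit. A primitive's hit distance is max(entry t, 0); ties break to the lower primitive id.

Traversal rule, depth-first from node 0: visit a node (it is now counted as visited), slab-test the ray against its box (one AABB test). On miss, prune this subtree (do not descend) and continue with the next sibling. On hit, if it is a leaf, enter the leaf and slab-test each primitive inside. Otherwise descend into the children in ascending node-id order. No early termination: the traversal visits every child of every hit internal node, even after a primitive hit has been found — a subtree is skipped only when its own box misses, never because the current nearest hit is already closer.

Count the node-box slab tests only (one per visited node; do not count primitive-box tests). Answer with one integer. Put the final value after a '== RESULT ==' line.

Traverse from the root:
N0 x:[76/3,118/3] y:[112/3,152/3] z:[32,66] -> hit [112/3,118/3], descend [2, 3, 5, 6]
  N2 x:[82/3,92/3] y:[112/3,152/3] z:[35,52] -> miss, prune
  N3 x:[97/3,118/3] y:[38,131/3] z:[32,41] -> hit [38,118/3] leaf, test {P2(miss), P8@t=116/3, P10@t=38}
  N5 x:[76/3,83/3] y:[121/3,47] z:[54,66] -> miss, prune
  N6 x:[92/3,115/3] y:[124/3,44] z:[51,60] -> miss, prune

order=[0, 2, 3, 5, 6]  |boxes|=5  |leaves|=1  hit=P10

== RESULT ==
5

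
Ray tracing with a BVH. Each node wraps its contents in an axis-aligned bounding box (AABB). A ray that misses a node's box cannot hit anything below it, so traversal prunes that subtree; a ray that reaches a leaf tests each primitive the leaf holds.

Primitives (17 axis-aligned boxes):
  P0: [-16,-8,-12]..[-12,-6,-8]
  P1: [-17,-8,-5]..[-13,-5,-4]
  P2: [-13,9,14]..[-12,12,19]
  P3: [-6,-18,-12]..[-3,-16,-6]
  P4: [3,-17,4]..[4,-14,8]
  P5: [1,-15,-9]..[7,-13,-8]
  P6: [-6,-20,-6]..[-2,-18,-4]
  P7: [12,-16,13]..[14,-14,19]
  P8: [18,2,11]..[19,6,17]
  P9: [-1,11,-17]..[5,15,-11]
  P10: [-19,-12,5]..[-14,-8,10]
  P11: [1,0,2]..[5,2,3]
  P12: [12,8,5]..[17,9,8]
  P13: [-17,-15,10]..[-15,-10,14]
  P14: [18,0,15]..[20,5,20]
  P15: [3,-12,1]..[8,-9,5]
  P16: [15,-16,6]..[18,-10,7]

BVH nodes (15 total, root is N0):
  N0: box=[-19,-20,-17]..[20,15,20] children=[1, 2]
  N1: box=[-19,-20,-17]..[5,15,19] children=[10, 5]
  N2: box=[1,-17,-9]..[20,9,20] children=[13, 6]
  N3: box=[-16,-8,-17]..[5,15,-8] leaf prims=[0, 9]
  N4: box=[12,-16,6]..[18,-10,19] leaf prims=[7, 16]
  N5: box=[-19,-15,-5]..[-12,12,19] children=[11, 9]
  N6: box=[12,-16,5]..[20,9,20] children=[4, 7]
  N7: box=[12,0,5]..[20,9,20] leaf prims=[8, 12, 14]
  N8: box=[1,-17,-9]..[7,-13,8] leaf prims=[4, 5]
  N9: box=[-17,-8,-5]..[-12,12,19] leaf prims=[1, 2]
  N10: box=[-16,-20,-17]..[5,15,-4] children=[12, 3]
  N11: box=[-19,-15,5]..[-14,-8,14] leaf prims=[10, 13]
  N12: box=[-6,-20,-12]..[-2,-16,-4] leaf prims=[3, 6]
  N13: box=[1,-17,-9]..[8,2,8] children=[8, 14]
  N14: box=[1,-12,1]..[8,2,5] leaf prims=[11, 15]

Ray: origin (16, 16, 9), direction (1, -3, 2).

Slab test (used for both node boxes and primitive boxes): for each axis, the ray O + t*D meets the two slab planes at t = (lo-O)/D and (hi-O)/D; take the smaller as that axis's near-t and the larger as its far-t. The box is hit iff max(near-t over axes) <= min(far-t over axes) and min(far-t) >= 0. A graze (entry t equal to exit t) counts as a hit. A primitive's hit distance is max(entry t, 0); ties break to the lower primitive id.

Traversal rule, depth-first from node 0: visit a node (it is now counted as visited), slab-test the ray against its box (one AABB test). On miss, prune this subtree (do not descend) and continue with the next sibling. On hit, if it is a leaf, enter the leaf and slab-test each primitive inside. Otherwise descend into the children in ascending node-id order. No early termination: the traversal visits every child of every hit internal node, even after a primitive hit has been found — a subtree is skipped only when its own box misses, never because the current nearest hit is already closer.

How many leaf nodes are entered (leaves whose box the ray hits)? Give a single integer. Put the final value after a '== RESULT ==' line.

Trace the traversal:
N0 x:[-35,4] y:[1/3,12] z:[-13,11/2] -> hit [1/3,4], descend [1, 2]
  N1 x:[-35,-11] y:[1/3,12] z:[-13,5] -> miss, prune
  N2 x:[-15,4] y:[7/3,11] z:[-9,11/2] -> hit [7/3,4], descend [6, 13]
    N6 x:[-4,4] y:[7/3,32/3] z:[-2,11/2] -> hit [7/3,4], descend [4, 7]
      N4 x:[-4,2] y:[26/3,32/3] z:[-3/2,5] -> miss, prune
      N7 x:[-4,4] y:[7/3,16/3] z:[-2,11/2] -> hit [7/3,4] leaf, test {P8(miss), P12(miss), P14@t=11/3}
    N13 x:[-15,-8] y:[14/3,11] z:[-9,-1/2] -> miss, prune

order=[0, 1, 2, 6, 4, 7, 13]  |boxes|=7  |leaves|=1  hit=P14

== RESULT ==
1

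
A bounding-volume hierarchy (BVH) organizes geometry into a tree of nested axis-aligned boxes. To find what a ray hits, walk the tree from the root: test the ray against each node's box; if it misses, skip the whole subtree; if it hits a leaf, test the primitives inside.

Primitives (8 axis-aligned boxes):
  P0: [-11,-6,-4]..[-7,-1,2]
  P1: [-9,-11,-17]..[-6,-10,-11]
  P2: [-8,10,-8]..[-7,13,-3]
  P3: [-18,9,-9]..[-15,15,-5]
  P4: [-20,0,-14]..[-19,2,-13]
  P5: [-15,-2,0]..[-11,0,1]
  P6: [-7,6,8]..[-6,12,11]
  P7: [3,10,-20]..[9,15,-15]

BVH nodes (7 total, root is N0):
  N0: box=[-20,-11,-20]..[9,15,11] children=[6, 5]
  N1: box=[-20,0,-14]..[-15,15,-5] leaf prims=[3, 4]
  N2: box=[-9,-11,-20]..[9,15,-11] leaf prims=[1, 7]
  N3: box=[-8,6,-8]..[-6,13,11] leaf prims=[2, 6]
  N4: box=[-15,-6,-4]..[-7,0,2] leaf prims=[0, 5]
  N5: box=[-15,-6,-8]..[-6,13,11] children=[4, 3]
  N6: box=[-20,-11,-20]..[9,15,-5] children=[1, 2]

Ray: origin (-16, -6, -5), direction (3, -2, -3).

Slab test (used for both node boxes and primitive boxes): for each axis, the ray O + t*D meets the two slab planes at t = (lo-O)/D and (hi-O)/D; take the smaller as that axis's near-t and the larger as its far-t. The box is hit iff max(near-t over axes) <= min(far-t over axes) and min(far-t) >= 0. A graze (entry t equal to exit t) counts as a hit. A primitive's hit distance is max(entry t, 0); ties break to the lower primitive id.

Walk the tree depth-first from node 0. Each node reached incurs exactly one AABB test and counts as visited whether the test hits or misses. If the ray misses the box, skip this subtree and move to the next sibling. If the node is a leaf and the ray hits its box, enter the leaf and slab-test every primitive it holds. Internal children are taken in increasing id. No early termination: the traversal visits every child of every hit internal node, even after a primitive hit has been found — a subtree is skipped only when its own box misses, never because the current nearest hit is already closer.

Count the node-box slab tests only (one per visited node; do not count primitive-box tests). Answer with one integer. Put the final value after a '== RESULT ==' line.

Trace the traversal:
N0 x:[-4/3,25/3] y:[-21/2,5/2] z:[-16/3,5] -> hit [-4/3,5/2], descend [5, 6]
  N5 x:[1/3,10/3] y:[-19/2,0] z:[-16/3,1] -> miss, prune
  N6 x:[-4/3,25/3] y:[-21/2,5/2] z:[0,5] -> hit [0,5/2], descend [1, 2]
    N1 x:[-4/3,1/3] y:[-21/2,-3] z:[0,3] -> miss, prune
    N2 x:[7/3,25/3] y:[-21/2,5/2] z:[2,5] -> hit [7/3,5/2] leaf, test {P1@t=7/3, P7(miss)}

Summary -> nodes [0, 5, 6, 1, 2]; box-tests=5; leaf-entries=1; first=P1

== RESULT ==
5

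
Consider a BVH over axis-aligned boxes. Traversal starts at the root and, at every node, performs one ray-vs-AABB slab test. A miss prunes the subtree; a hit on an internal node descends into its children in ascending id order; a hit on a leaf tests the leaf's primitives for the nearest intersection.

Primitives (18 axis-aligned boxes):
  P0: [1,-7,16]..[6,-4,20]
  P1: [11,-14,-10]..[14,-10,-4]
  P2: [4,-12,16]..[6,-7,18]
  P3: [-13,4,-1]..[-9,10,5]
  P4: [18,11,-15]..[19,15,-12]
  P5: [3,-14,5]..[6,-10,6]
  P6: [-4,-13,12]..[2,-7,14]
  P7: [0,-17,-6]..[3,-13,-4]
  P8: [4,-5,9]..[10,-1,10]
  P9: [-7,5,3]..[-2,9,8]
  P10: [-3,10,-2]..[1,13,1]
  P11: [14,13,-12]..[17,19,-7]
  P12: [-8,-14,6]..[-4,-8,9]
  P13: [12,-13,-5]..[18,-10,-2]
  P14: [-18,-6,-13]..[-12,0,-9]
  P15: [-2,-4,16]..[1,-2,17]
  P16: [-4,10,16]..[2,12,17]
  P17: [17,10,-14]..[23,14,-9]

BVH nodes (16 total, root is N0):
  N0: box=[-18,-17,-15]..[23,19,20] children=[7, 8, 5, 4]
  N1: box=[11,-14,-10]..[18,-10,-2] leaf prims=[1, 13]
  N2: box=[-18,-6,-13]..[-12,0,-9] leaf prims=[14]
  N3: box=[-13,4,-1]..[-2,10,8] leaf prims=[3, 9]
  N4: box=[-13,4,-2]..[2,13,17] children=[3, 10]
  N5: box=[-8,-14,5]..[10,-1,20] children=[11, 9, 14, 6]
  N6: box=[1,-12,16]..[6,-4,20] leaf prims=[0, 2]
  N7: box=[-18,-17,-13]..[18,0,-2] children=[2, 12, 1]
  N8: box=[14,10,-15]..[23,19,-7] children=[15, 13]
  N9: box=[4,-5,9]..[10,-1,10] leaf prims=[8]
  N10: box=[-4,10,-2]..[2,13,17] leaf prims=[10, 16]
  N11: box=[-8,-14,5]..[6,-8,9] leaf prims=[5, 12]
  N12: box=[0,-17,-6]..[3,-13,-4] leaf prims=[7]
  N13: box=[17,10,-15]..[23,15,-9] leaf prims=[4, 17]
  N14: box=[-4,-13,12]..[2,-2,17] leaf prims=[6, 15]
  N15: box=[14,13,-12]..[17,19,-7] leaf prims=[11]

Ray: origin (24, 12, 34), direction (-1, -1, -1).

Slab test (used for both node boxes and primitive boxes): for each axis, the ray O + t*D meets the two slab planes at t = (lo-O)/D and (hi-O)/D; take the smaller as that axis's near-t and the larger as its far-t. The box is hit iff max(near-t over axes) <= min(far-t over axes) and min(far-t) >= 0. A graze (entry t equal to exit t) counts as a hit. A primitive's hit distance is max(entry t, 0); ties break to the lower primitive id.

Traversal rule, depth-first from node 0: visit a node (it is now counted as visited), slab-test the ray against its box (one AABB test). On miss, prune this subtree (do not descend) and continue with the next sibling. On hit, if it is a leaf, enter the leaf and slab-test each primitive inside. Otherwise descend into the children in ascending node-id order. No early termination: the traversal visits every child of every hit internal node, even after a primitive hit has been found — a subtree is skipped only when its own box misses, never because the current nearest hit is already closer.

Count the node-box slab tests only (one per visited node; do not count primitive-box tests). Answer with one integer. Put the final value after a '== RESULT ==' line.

Walk:
N0 x:[1,42] y:[-7,29] z:[14,49] -> hit [14,29], descend [4, 5, 7, 8]
  N4 x:[22,37] y:[-1,8] z:[17,36] -> miss, prune
  N5 x:[14,32] y:[13,26] z:[14,29] -> hit [14,26], descend [6, 9, 11, 14]
    N6 x:[18,23] y:[16,24] z:[14,18] -> hit [18,18] leaf, test {P0@t=18, P2(miss)}
    N9 x:[14,20] y:[13,17] z:[24,25] -> miss, prune
    N11 x:[18,32] y:[20,26] z:[25,29] -> hit [25,26] leaf, test {P5(miss), P12(miss)}
    N14 x:[22,28] y:[14,25] z:[17,22] -> hit [22,22] leaf, test {P6@t=22, P15(miss)}
  N7 x:[6,42] y:[12,29] z:[36,47] -> miss, prune
  N8 x:[1,10] y:[-7,2] z:[41,49] -> miss, prune

Summary -> nodes [0, 4, 5, 6, 9, 11, 14, 7, 8]; box-tests=9; leaf-entries=3; first=P0

== RESULT ==
9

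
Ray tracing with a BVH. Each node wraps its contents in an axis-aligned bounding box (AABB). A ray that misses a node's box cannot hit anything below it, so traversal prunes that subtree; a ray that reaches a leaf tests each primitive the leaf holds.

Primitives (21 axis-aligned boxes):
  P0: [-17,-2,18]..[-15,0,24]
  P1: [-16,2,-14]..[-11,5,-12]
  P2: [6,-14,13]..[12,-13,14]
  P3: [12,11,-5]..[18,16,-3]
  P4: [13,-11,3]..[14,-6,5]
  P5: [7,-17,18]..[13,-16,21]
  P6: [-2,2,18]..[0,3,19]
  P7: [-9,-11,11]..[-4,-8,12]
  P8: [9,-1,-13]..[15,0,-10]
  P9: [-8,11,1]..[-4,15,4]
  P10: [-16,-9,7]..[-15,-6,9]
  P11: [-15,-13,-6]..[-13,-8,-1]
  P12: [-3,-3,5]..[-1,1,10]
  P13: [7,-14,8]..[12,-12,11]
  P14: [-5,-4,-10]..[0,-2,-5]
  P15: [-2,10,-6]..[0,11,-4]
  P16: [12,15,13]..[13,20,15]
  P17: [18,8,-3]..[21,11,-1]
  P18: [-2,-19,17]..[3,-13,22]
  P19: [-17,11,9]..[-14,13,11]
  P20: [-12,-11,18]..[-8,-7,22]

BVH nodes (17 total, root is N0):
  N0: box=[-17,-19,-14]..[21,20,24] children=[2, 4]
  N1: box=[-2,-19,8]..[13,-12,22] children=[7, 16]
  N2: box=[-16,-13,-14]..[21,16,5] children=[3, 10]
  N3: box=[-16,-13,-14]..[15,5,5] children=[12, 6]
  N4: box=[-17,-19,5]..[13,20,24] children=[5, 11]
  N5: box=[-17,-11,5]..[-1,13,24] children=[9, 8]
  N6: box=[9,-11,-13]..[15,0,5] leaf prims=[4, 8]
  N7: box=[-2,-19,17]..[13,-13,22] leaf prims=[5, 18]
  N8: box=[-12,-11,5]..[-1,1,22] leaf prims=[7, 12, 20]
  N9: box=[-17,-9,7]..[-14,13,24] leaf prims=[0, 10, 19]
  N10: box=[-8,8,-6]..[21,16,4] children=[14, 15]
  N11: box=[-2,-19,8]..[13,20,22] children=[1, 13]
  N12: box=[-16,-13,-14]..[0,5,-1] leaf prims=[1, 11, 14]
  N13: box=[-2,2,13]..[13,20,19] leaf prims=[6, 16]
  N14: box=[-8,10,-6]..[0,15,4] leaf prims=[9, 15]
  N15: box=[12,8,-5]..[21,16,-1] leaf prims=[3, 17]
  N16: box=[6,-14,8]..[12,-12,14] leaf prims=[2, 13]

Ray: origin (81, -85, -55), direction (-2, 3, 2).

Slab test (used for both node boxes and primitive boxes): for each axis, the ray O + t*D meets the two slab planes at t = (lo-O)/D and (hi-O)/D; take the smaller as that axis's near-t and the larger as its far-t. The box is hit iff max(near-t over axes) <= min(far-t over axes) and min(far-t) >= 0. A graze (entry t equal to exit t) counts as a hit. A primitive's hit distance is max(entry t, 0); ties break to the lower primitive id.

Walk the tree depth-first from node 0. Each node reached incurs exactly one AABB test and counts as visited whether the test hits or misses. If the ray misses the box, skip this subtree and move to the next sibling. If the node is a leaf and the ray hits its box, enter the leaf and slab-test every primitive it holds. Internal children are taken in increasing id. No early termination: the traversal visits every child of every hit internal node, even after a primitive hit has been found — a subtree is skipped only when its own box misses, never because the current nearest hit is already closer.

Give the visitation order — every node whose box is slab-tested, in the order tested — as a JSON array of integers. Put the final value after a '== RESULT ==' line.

Trace the traversal:
N0 x:[30,49] y:[22,35] z:[41/2,79/2] -> hit [30,35], descend [2, 4]
  N2 x:[30,97/2] y:[24,101/3] z:[41/2,30] -> hit [30,30], descend [3, 10]
    N3 x:[33,97/2] y:[24,30] z:[41/2,30] -> miss, prune
    N10 x:[30,89/2] y:[31,101/3] z:[49/2,59/2] -> miss, prune
  N4 x:[34,49] y:[22,35] z:[30,79/2] -> hit [34,35], descend [5, 11]
    N5 x:[41,49] y:[74/3,98/3] z:[30,79/2] -> miss, prune
    N11 x:[34,83/2] y:[22,35] z:[63/2,77/2] -> hit [34,35], descend [1, 13]
      N1 x:[34,83/2] y:[22,73/3] z:[63/2,77/2] -> miss, prune
      N13 x:[34,83/2] y:[29,35] z:[34,37] -> hit [34,35] leaf, test {P6(miss), P16@t=34}

Summary -> nodes [0, 2, 3, 10, 4, 5, 11, 1, 13]; box-tests=9; leaf-entries=1; first=P16

== RESULT ==
[0, 2, 3, 10, 4, 5, 11, 1, 13]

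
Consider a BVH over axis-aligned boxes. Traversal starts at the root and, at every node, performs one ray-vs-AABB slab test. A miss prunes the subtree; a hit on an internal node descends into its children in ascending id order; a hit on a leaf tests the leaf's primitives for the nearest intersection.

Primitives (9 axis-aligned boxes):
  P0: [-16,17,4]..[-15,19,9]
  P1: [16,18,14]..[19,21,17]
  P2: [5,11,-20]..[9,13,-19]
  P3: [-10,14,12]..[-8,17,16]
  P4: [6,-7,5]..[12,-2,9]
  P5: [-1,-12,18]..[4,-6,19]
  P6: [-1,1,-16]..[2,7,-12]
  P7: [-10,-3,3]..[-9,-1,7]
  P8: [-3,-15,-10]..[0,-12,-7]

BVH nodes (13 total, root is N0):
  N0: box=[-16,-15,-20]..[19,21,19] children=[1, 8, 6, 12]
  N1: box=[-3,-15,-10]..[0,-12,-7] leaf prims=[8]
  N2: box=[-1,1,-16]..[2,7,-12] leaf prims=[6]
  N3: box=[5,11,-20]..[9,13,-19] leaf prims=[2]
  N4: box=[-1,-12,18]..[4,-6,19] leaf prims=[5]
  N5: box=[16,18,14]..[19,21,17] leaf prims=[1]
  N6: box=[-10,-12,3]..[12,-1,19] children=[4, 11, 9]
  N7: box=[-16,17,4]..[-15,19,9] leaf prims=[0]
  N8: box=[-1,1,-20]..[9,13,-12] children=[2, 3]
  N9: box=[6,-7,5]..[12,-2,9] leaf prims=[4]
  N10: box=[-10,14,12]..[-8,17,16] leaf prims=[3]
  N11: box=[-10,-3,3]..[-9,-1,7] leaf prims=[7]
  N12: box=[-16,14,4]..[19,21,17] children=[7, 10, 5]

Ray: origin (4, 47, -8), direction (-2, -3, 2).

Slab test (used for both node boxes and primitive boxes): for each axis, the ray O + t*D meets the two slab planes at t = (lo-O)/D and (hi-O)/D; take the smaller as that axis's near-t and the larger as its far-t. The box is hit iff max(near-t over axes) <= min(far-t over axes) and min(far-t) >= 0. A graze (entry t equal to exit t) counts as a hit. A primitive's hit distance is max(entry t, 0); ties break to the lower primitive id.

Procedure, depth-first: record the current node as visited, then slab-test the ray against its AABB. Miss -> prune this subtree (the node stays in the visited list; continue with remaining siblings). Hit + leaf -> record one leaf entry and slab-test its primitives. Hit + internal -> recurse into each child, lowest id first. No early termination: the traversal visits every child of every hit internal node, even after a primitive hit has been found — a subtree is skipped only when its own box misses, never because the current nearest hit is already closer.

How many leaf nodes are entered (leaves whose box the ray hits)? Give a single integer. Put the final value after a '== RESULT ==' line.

Trace the traversal:
N0 x:[-15/2,10] y:[26/3,62/3] z:[-6,27/2] -> hit [26/3,10], descend [1, 6, 8, 12]
  N1 x:[2,7/2] y:[59/3,62/3] z:[-1,1/2] -> miss, prune
  N6 x:[-4,7] y:[16,59/3] z:[11/2,27/2] -> miss, prune
  N8 x:[-5/2,5/2] y:[34/3,46/3] z:[-6,-2] -> miss, prune
  N12 x:[-15/2,10] y:[26/3,11] z:[6,25/2] -> hit [26/3,10], descend [5, 7, 10]
    N5 x:[-15/2,-6] y:[26/3,29/3] z:[11,25/2] -> miss, prune
    N7 x:[19/2,10] y:[28/3,10] z:[6,17/2] -> miss, prune
    N10 x:[6,7] y:[10,11] z:[10,12] -> miss, prune

Summary -> nodes [0, 1, 6, 8, 12, 5, 7, 10]; box-tests=8; leaf-entries=0; first=miss

== RESULT ==
0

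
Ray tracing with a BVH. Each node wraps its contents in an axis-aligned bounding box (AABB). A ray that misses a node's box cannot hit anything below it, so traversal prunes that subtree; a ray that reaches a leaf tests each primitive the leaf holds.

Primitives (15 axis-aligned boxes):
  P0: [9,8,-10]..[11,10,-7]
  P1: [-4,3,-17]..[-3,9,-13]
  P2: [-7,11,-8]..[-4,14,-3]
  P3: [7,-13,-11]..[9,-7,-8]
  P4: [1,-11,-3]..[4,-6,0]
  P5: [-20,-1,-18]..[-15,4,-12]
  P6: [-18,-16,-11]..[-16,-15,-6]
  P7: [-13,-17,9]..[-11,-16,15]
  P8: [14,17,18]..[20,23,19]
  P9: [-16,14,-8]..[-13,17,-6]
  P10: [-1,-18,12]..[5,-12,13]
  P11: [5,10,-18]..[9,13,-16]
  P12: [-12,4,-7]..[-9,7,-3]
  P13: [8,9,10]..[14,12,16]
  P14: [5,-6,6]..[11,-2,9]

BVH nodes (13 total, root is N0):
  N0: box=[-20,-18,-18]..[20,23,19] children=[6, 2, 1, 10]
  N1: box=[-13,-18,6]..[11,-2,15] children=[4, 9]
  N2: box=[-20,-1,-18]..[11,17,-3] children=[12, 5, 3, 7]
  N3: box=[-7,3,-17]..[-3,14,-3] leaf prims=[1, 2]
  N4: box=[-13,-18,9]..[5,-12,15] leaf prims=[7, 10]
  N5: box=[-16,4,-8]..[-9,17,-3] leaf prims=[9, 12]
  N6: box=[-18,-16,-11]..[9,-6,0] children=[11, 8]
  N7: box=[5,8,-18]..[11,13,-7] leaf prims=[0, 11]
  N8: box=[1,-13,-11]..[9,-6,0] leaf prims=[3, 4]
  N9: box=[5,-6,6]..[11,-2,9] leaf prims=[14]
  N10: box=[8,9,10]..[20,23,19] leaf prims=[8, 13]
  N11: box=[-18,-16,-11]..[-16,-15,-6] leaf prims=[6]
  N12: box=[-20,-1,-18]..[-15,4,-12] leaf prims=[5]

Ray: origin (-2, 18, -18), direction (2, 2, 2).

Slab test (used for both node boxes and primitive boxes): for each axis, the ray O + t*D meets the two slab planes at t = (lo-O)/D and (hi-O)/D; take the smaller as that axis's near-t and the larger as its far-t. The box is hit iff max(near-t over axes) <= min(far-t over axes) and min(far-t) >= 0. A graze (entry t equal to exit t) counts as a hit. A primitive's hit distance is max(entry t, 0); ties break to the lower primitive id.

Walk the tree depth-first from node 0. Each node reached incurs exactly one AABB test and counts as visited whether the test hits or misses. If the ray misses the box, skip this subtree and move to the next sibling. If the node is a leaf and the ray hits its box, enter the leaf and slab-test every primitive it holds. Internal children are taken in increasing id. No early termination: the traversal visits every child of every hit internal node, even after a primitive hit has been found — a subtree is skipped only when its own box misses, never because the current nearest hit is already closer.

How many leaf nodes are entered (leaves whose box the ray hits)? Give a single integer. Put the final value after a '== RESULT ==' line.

Walk:
N0 x:[-9,11] y:[-18,5/2] z:[0,37/2] -> hit [0,5/2], descend [1, 2, 6, 10]
  N1 x:[-11/2,13/2] y:[-18,-10] z:[12,33/2] -> miss, prune
  N2 x:[-9,13/2] y:[-19/2,-1/2] z:[0,15/2] -> miss, prune
  N6 x:[-8,11/2] y:[-17,-12] z:[7/2,9] -> miss, prune
  N10 x:[5,11] y:[-9/2,5/2] z:[14,37/2] -> miss, prune

order=[0, 1, 2, 6, 10]  |boxes|=5  |leaves|=0  hit=miss

== RESULT ==
0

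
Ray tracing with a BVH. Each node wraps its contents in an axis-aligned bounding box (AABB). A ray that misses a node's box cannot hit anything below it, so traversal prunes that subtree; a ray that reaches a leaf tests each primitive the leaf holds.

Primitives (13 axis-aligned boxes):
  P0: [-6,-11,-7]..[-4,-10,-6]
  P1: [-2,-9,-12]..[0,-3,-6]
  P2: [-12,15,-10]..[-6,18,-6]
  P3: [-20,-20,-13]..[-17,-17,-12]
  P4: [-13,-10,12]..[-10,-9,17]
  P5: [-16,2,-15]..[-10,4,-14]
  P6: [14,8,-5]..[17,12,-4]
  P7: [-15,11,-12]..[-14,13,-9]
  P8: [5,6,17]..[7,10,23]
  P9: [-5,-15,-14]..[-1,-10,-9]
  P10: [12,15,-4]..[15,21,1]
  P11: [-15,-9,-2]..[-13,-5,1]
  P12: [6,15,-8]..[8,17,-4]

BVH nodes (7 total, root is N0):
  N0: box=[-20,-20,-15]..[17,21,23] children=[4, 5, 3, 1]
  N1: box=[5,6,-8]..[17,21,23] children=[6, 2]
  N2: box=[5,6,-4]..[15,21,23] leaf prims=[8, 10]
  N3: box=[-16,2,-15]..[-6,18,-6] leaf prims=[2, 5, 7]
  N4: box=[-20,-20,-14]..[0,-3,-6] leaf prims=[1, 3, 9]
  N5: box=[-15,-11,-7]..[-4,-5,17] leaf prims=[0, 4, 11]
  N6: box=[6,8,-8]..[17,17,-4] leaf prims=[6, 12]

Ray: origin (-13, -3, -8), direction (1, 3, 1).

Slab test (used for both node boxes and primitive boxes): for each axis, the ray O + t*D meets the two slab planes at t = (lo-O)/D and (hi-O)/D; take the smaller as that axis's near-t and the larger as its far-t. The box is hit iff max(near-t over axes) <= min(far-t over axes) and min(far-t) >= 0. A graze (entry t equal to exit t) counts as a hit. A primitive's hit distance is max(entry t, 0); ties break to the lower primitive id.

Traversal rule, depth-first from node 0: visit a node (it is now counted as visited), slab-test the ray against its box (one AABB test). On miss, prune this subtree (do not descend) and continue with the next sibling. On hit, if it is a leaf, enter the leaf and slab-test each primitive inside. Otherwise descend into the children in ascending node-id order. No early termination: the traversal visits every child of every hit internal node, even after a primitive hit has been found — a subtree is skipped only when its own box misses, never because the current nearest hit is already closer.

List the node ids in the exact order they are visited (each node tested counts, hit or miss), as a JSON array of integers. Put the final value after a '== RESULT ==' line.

Traverse from the root:
N0 x:[-7,30] y:[-17/3,8] z:[-7,31] -> hit [-17/3,8], descend [1, 3, 4, 5]
  N1 x:[18,30] y:[3,8] z:[0,31] -> miss, prune
  N3 x:[-3,7] y:[5/3,7] z:[-7,2] -> hit [5/3,2] leaf, test {P2(miss), P5(miss), P7(miss)}
  N4 x:[-7,13] y:[-17/3,0] z:[-6,2] -> hit [-17/3,0] leaf, test {P1(miss), P3(miss), P9(miss)}
  N5 x:[-2,9] y:[-8/3,-2/3] z:[1,25] -> miss, prune

order=[0, 1, 3, 4, 5]  |boxes|=5  |leaves|=2  hit=miss

== RESULT ==
[0, 1, 3, 4, 5]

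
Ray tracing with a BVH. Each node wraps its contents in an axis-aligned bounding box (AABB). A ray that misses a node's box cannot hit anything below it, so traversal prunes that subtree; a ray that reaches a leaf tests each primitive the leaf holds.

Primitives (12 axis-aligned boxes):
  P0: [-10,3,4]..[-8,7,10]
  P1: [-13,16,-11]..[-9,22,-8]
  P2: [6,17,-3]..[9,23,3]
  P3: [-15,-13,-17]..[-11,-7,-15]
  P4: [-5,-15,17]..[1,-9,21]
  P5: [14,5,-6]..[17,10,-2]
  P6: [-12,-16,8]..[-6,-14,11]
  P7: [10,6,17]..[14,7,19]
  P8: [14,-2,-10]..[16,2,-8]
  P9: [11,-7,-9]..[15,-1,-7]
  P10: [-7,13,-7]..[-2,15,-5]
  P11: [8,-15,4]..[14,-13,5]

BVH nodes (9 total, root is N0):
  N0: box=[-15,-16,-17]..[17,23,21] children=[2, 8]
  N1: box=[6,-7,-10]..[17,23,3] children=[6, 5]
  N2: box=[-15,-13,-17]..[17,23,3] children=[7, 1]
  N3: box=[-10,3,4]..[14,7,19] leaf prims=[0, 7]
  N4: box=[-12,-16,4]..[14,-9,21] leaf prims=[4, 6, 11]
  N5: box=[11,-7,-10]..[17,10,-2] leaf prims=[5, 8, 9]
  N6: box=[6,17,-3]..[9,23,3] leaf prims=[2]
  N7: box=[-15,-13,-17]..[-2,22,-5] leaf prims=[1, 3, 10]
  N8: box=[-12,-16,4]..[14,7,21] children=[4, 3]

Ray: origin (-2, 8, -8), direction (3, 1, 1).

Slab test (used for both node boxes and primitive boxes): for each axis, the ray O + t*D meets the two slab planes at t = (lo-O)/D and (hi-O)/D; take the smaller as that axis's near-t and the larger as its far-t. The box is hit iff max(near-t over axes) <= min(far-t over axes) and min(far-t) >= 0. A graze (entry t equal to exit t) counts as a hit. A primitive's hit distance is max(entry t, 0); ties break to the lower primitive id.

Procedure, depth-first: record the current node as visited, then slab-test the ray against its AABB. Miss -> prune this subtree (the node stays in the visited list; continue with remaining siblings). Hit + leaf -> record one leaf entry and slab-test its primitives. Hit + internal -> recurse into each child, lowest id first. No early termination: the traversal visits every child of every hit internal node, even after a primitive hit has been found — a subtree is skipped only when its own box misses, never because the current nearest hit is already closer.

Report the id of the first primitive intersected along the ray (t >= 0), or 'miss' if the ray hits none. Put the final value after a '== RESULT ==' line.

Trace the traversal:
N0 x:[-13/3,19/3] y:[-24,15] z:[-9,29] -> hit [-13/3,19/3], descend [2, 8]
  N2 x:[-13/3,19/3] y:[-21,15] z:[-9,11] -> hit [-13/3,19/3], descend [1, 7]
    N1 x:[8/3,19/3] y:[-15,15] z:[-2,11] -> hit [8/3,19/3], descend [5, 6]
      N5 x:[13/3,19/3] y:[-15,2] z:[-2,6] -> miss, prune
      N6 x:[8/3,11/3] y:[9,15] z:[5,11] -> miss, prune
    N7 x:[-13/3,0] y:[-21,14] z:[-9,3] -> hit [-13/3,0] leaf, test {P1(miss), P3(miss), P10(miss)}
  N8 x:[-10/3,16/3] y:[-24,-1] z:[12,29] -> miss, prune

7 AABB tests over nodes [0, 2, 1, 5, 6, 7, 8]; 1 leaf entered; closest miss.

== RESULT ==
miss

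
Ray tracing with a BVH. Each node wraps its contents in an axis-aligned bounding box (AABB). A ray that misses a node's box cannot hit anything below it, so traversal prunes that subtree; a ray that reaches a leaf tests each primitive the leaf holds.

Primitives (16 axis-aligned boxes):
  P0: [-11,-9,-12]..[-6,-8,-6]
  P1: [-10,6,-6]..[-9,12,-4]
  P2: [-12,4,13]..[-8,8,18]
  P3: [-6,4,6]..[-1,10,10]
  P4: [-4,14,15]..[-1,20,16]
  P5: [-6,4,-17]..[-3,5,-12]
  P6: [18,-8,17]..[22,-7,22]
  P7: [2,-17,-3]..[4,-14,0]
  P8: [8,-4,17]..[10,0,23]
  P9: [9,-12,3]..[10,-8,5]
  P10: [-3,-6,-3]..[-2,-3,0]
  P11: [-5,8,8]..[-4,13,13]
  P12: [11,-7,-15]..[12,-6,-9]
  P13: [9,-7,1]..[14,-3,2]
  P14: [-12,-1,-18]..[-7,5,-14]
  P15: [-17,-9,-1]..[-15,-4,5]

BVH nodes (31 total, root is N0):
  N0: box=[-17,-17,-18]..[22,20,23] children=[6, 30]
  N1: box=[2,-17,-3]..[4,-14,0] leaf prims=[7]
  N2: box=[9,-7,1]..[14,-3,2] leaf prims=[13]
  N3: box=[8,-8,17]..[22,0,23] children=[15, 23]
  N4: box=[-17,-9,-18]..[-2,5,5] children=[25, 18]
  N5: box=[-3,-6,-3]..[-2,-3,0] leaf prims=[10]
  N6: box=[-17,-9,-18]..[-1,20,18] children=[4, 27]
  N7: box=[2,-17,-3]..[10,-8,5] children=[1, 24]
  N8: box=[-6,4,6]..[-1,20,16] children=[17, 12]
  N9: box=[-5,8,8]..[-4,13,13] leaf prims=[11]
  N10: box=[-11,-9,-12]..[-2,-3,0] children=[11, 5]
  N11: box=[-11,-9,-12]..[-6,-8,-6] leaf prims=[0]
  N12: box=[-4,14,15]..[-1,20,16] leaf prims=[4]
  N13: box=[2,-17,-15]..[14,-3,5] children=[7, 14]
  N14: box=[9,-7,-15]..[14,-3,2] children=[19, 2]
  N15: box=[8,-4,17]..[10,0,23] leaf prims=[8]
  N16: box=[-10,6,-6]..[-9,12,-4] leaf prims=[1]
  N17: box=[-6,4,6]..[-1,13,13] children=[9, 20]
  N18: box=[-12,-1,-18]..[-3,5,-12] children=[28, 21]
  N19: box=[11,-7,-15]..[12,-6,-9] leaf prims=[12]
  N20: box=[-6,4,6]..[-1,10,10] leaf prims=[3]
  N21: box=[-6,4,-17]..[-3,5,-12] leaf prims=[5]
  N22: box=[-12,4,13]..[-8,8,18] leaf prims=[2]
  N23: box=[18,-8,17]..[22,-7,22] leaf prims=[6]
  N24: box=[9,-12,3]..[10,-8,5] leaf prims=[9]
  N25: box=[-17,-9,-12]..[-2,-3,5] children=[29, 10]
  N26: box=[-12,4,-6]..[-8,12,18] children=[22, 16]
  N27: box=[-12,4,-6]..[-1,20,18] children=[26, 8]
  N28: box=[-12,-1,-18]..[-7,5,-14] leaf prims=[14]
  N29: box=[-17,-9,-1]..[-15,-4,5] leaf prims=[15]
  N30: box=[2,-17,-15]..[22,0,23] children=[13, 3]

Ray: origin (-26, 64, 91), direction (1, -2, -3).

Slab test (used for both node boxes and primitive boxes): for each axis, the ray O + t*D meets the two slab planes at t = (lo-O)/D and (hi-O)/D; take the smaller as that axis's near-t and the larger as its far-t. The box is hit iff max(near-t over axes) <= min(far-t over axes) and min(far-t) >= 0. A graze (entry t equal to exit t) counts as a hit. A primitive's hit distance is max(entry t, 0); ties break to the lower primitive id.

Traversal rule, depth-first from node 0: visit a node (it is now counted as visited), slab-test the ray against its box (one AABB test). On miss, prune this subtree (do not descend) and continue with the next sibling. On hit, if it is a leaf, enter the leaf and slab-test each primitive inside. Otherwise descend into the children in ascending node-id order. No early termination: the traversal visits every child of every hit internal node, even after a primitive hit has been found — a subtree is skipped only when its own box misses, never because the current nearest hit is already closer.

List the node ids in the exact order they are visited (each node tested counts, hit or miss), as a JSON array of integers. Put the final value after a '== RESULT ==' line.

Traverse from the root:
N0 x:[9,48] y:[22,81/2] z:[68/3,109/3] -> hit [68/3,109/3], descend [6, 30]
  N6 x:[9,25] y:[22,73/2] z:[73/3,109/3] -> hit [73/3,25], descend [4, 27]
    N4 x:[9,24] y:[59/2,73/2] z:[86/3,109/3] -> miss, prune
    N27 x:[14,25] y:[22,30] z:[73/3,97/3] -> hit [73/3,25], descend [8, 26]
      N8 x:[20,25] y:[22,30] z:[25,85/3] -> hit [25,25], descend [12, 17]
        N12 x:[22,25] y:[22,25] z:[25,76/3] -> hit [25,25] leaf, test {P4@t=25}
        N17 x:[20,25] y:[51/2,30] z:[26,85/3] -> miss, prune
      N26 x:[14,18] y:[26,30] z:[73/3,97/3] -> miss, prune
  N30 x:[28,48] y:[32,81/2] z:[68/3,106/3] -> hit [32,106/3], descend [3, 13]
    N3 x:[34,48] y:[32,36] z:[68/3,74/3] -> miss, prune
    N13 x:[28,40] y:[67/2,81/2] z:[86/3,106/3] -> hit [67/2,106/3], descend [7, 14]
      N7 x:[28,36] y:[36,81/2] z:[86/3,94/3] -> miss, prune
      N14 x:[35,40] y:[67/2,71/2] z:[89/3,106/3] -> hit [35,106/3], descend [2, 19]
        N2 x:[35,40] y:[67/2,71/2] z:[89/3,30] -> miss, prune
        N19 x:[37,38] y:[35,71/2] z:[100/3,106/3] -> miss, prune

Visited [0, 6, 4, 27, 8, 12, 17, 26, 30, 3, 13, 7, 14, 2, 19]. Tests: 15 box, 1 leaf. Nearest: P4.

== RESULT ==
[0, 6, 4, 27, 8, 12, 17, 26, 30, 3, 13, 7, 14, 2, 19]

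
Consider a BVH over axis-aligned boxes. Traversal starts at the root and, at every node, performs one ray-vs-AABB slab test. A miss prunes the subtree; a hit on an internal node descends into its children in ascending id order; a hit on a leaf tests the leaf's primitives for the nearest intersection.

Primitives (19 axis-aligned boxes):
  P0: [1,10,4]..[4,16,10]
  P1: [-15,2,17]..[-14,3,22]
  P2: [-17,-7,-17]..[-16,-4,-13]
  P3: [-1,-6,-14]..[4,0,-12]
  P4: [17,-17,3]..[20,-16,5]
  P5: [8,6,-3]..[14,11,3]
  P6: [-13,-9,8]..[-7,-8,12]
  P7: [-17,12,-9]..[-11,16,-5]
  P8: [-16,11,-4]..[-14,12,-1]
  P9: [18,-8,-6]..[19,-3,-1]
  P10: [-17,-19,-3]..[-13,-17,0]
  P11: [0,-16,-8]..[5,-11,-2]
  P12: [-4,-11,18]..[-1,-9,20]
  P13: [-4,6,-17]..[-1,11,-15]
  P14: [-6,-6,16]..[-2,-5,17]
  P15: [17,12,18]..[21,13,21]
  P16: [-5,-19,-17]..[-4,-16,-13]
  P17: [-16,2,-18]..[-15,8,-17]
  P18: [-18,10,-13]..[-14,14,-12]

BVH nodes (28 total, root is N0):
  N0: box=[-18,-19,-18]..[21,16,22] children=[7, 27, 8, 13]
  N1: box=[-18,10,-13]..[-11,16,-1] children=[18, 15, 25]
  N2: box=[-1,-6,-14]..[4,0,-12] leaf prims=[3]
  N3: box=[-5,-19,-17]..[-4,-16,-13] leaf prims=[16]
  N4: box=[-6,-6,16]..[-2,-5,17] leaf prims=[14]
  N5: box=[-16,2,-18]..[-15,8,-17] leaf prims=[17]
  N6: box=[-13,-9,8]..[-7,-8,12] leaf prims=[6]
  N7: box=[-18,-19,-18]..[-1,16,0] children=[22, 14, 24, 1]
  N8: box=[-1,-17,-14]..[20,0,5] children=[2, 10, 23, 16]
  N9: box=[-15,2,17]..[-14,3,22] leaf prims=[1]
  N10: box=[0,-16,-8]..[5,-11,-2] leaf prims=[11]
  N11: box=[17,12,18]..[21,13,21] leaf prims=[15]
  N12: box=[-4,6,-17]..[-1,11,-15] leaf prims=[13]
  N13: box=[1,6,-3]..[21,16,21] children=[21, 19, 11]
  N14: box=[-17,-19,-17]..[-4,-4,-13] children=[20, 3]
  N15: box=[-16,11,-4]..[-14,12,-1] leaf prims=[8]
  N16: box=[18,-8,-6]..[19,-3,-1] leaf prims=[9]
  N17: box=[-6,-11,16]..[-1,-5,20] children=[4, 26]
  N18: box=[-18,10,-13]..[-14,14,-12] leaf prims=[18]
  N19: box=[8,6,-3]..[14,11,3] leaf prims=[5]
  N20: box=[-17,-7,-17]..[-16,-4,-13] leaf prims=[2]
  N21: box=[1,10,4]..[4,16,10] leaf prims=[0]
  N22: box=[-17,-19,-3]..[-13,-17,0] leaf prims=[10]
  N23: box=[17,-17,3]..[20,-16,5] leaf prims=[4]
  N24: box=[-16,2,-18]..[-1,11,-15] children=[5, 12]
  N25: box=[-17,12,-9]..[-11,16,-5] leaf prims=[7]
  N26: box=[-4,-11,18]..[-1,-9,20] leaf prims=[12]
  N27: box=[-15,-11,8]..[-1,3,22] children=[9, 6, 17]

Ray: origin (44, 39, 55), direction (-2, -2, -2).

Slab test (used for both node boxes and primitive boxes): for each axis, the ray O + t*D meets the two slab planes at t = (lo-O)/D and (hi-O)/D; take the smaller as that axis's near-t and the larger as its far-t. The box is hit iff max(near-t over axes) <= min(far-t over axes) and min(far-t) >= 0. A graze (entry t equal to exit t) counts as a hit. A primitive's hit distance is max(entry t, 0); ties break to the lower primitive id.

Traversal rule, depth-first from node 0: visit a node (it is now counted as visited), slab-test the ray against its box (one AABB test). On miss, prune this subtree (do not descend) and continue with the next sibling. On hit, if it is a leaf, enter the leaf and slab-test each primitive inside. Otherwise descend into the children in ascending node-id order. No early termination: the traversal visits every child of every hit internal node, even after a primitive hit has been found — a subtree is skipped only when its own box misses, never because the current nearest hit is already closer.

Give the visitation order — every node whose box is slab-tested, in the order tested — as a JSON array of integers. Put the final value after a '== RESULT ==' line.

Trace the traversal:
N0 x:[23/2,31] y:[23/2,29] z:[33/2,73/2] -> hit [33/2,29], descend [7, 8, 13, 27]
  N7 x:[45/2,31] y:[23/2,29] z:[55/2,73/2] -> hit [55/2,29], descend [1, 14, 22, 24]
    N1 x:[55/2,31] y:[23/2,29/2] z:[28,34] -> miss, prune
    N14 x:[24,61/2] y:[43/2,29] z:[34,36] -> miss, prune
    N22 x:[57/2,61/2] y:[28,29] z:[55/2,29] -> hit [57/2,29] leaf, test {P10@t=57/2}
    N24 x:[45/2,30] y:[14,37/2] z:[35,73/2] -> miss, prune
  N8 x:[12,45/2] y:[39/2,28] z:[25,69/2] -> miss, prune
  N13 x:[23/2,43/2] y:[23/2,33/2] z:[17,29] -> miss, prune
  N27 x:[45/2,59/2] y:[18,25] z:[33/2,47/2] -> hit [45/2,47/2], descend [6, 9, 17]
    N6 x:[51/2,57/2] y:[47/2,24] z:[43/2,47/2] -> miss, prune
    N9 x:[29,59/2] y:[18,37/2] z:[33/2,19] -> miss, prune
    N17 x:[45/2,25] y:[22,25] z:[35/2,39/2] -> miss, prune

12 AABB tests over nodes [0, 7, 1, 14, 22, 24, 8, 13, 27, 6, 9, 17]; 1 leaf entered; closest P10.

== RESULT ==
[0, 7, 1, 14, 22, 24, 8, 13, 27, 6, 9, 17]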